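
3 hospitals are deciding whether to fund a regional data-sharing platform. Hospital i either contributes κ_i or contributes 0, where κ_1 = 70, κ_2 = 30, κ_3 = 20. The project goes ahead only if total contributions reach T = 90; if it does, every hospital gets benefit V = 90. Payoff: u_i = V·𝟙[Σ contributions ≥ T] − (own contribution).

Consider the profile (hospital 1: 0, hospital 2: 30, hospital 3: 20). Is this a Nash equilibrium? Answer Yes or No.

No

Total = 50 < 90: not provided.
Hospital 1 (pledges 0, payoff 0): pledging 70 → total 120, payoff 20. Profitable deviation.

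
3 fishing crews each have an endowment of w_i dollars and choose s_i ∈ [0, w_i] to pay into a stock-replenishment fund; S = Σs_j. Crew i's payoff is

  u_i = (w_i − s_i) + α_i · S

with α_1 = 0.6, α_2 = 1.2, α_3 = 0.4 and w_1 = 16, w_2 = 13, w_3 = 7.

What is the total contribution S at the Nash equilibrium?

13

∂u_i/∂s_i = α_i − 1, so crew i contributes w_i if α_i > 1, else 0.
α_i > 1 for i ∈ {2}; NE contributions (0, 13, 0), S = 13.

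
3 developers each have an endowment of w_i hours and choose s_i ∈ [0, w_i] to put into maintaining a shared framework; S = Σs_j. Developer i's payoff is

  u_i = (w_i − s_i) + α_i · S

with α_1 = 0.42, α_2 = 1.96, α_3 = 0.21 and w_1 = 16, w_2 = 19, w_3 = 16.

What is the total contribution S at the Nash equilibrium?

19

∂u_i/∂s_i = α_i − 1, so developer i contributes w_i if α_i > 1, else 0.
α_i > 1 for i ∈ {2}; NE contributions (0, 19, 0), S = 19.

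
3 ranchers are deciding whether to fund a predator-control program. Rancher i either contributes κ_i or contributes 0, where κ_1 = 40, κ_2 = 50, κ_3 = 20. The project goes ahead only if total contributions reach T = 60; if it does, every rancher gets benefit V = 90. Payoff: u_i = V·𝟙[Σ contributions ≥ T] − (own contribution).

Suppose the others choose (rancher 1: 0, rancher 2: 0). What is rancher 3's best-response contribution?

0

Others' total = 0. Even contributing 20 gives 20 < 60: no benefit either way.
Best response: 0.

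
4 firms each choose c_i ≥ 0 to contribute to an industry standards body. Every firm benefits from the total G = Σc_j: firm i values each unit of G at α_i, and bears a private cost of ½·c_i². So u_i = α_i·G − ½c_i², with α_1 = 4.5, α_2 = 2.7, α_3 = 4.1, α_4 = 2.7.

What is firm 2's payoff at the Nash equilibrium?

34.155

Firm i's FOC: ∂u_i/∂c_i = α_i − c_i = 0, so c_i* = α_i.
NE contributions = (4.5, 2.7, 4.1, 2.7); G = 14.
u_2 = α_2·G − ½·(c_2)² = 2.7·14 − ½·2.7² = 34.155.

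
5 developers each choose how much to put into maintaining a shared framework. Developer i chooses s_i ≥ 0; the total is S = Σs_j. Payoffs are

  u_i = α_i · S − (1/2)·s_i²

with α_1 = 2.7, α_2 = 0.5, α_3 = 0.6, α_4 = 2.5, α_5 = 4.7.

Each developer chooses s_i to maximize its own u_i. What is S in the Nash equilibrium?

11

Developer i's FOC: ∂u_i/∂s_i = α_i − s_i = 0, so s_i* = α_i.
NE contributions = (2.7, 0.5, 0.6, 2.5, 4.7); S = 11.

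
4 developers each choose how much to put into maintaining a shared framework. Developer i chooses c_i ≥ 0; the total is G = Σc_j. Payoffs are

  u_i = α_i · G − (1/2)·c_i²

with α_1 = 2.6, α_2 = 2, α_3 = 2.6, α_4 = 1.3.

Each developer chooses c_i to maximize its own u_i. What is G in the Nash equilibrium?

8.5

Developer i's FOC: ∂u_i/∂c_i = α_i − c_i = 0, so c_i* = α_i.
NE contributions = (2.6, 2, 2.6, 1.3); G = 8.5.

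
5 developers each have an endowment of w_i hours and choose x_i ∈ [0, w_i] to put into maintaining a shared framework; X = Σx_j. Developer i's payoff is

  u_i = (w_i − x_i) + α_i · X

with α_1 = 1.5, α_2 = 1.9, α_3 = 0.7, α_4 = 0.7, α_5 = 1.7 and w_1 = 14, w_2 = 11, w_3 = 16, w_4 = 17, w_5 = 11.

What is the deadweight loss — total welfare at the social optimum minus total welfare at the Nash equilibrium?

181.5

∂u_i/∂x_i = α_i − 1, so developer i contributes w_i if α_i > 1, else 0.
α_i > 1 for i ∈ {1, 2, 5}; NE contributions (14, 11, 0, 0, 11), X = 36.
W^NE = Σw_i − X^NE + (Σα_i)·X^NE = 69 + 5.5·36 = 267.
Planner: ∂(Σu_j)/∂x_i = Σα_j − 1 = 5.5 > 0, so everyone contributes w_i; X^SO = 69, W^SO = 69 + 5.5·69 = 448.5.
Deadweight loss = 181.5.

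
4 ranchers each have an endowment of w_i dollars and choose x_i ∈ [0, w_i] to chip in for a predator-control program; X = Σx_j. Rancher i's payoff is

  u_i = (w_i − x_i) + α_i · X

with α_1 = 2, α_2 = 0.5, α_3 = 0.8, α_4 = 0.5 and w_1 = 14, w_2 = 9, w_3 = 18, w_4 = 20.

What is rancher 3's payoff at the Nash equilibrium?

∂u_i/∂x_i = α_i − 1, so rancher i contributes w_i if α_i > 1, else 0.
α_i > 1 for i ∈ {1}; NE contributions (14, 0, 0, 0), X = 14.
u_3 = (18 − 0) + 0.8·14 = 29.2.

29.2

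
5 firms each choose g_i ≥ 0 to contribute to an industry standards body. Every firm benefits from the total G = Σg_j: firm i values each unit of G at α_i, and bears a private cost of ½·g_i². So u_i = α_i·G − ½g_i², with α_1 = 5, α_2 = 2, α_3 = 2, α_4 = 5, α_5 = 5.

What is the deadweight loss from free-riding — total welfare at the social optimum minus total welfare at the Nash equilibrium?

583

Firm i's FOC: ∂u_i/∂g_i = α_i − g_i = 0, so g_i* = α_i.
NE contributions = (5, 2, 2, 5, 5); G = 19.
W^NE = (Σα)·G − ½Σα_i² = 19² − ½·83 = 319.5.
Planner sets g_i = Σα_j = 19 for every i, so G^SO = 5·19 = 95.
W^SO = (Σα)·G^SO − ½·5·(Σα)² = (5/2)·19² = 902.5.
Deadweight loss = W^SO − W^NE = 583.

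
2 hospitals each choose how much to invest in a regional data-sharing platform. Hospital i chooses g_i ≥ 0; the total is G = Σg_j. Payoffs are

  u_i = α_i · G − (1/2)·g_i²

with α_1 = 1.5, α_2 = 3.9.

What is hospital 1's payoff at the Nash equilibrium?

Hospital i's FOC: ∂u_i/∂g_i = α_i − g_i = 0, so g_i* = α_i.
NE contributions = (1.5, 3.9); G = 5.4.
u_1 = α_1·G − ½·(g_1)² = 1.5·5.4 − ½·1.5² = 6.975.

6.975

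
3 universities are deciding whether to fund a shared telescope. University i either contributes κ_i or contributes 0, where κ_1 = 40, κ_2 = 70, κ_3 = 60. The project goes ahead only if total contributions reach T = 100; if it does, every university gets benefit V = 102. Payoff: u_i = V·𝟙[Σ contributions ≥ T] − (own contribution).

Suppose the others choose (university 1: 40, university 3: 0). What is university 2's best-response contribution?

Others' total = 40. Contributing 70 brings total to 110 ≥ 100: gain V − κ_2 = 32.
Best response: 70.

70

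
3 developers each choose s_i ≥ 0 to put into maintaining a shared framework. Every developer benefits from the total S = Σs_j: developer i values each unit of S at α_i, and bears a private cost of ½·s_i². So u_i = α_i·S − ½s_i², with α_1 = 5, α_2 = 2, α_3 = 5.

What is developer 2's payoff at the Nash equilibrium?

Developer i's FOC: ∂u_i/∂s_i = α_i − s_i = 0, so s_i* = α_i.
NE contributions = (5, 2, 5); S = 12.
u_2 = α_2·S − ½·(s_2)² = 2·12 − ½·2² = 22.

22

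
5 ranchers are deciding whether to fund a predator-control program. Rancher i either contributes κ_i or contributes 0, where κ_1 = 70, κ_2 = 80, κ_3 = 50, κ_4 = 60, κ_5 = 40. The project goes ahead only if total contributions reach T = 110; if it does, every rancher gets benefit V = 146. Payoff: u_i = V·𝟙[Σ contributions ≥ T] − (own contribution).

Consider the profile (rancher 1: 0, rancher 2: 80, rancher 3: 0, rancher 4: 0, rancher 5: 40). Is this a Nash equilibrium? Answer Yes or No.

Total = 120 ≥ 110: provided.
Rancher 1 (pledges 0, payoff 146): pledging 70 → total 190, payoff 76. No gain.
Rancher 2 (pledges 80, payoff 66): dropping to 0 → total 40, payoff 0. No gain.
Rancher 3 (pledges 0, payoff 146): pledging 50 → total 170, payoff 96. No gain.
Rancher 4 (pledges 0, payoff 146): pledging 60 → total 180, payoff 86. No gain.
Rancher 5 (pledges 40, payoff 106): dropping to 0 → total 80, payoff 0. No gain.

Yes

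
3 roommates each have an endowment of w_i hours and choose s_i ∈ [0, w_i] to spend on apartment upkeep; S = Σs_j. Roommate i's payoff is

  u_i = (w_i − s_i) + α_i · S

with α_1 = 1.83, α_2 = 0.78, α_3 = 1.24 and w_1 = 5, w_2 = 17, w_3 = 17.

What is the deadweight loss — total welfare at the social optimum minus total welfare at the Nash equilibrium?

∂u_i/∂s_i = α_i − 1, so roommate i contributes w_i if α_i > 1, else 0.
α_i > 1 for i ∈ {1, 3}; NE contributions (5, 0, 17), S = 22.
W^NE = Σw_i − S^NE + (Σα_i)·S^NE = 39 + 2.85·22 = 101.7.
Planner: ∂(Σu_j)/∂s_i = Σα_j − 1 = 2.85 > 0, so everyone contributes w_i; S^SO = 39, W^SO = 39 + 2.85·39 = 150.15.
Deadweight loss = 48.45.

48.45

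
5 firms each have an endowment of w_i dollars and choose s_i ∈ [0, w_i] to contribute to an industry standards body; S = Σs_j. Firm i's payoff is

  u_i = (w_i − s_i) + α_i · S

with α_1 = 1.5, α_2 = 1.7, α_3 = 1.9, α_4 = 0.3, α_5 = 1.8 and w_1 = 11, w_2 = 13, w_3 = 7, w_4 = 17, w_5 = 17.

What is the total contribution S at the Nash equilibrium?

48

∂u_i/∂s_i = α_i − 1, so firm i contributes w_i if α_i > 1, else 0.
α_i > 1 for i ∈ {1, 2, 3, 5}; NE contributions (11, 13, 7, 0, 17), S = 48.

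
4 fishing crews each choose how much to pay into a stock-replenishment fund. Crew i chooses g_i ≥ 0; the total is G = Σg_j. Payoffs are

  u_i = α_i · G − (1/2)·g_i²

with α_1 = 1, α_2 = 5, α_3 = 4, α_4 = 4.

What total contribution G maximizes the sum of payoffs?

56

Planner FOC: ∂(Σu_j)/∂g_i = (Σα_j) − g_i = 0, so g_i^SO = Σα_j = 14 for every i; G^SO = 56.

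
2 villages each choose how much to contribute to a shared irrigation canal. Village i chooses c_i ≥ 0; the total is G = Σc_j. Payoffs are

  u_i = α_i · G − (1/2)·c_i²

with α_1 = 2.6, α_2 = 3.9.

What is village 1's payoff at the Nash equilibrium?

13.52

Village i's FOC: ∂u_i/∂c_i = α_i − c_i = 0, so c_i* = α_i.
NE contributions = (2.6, 3.9); G = 6.5.
u_1 = α_1·G − ½·(c_1)² = 2.6·6.5 − ½·2.6² = 13.52.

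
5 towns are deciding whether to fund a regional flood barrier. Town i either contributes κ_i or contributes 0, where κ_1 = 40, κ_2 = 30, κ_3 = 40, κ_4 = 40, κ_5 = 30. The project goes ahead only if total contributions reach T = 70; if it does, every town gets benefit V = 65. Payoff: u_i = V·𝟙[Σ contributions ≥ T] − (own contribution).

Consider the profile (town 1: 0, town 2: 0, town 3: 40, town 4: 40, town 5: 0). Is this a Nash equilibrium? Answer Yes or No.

Yes

Total = 80 ≥ 70: provided.
Town 1 (pledges 0, payoff 65): pledging 40 → total 120, payoff 25. No gain.
Town 2 (pledges 0, payoff 65): pledging 30 → total 110, payoff 35. No gain.
Town 3 (pledges 40, payoff 25): dropping to 0 → total 40, payoff 0. No gain.
Town 4 (pledges 40, payoff 25): dropping to 0 → total 40, payoff 0. No gain.
Town 5 (pledges 0, payoff 65): pledging 30 → total 110, payoff 35. No gain.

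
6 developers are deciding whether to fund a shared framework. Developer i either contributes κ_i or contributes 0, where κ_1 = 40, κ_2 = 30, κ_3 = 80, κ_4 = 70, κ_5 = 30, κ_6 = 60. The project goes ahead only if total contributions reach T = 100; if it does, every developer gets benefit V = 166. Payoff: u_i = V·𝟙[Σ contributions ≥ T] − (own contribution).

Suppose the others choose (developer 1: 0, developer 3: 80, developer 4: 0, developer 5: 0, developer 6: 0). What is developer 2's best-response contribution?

Others' total = 80. Contributing 30 brings total to 110 ≥ 100: gain V − κ_2 = 136.
Best response: 30.

30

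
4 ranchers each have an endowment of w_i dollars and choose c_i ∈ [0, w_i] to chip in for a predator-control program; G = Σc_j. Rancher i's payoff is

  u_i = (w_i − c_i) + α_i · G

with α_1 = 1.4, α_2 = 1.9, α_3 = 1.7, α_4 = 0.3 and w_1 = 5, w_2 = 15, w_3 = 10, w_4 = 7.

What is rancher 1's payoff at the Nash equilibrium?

∂u_i/∂c_i = α_i − 1, so rancher i contributes w_i if α_i > 1, else 0.
α_i > 1 for i ∈ {1, 2, 3}; NE contributions (5, 15, 10, 0), G = 30.
u_1 = (5 − 5) + 1.4·30 = 42.

42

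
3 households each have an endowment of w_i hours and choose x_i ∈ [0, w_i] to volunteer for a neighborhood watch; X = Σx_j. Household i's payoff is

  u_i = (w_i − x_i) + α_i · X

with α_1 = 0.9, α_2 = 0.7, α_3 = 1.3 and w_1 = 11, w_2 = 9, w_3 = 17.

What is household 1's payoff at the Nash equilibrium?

∂u_i/∂x_i = α_i − 1, so household i contributes w_i if α_i > 1, else 0.
α_i > 1 for i ∈ {3}; NE contributions (0, 0, 17), X = 17.
u_1 = (11 − 0) + 0.9·17 = 26.3.

26.3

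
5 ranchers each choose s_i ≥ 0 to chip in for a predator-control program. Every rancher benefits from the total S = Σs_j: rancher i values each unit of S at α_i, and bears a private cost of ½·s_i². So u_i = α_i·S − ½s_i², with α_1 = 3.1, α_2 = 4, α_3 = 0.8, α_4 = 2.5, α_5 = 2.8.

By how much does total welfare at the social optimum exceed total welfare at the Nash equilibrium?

281.53

Rancher i's FOC: ∂u_i/∂s_i = α_i − s_i = 0, so s_i* = α_i.
NE contributions = (3.1, 4, 0.8, 2.5, 2.8); S = 13.2.
W^NE = (Σα)·S − ½Σα_i² = 13.2² − ½·40.34 = 154.07.
Planner sets s_i = Σα_j = 13.2 for every i, so S^SO = 5·13.2 = 66.
W^SO = (Σα)·S^SO − ½·5·(Σα)² = (5/2)·13.2² = 435.6.
Deadweight loss = W^SO − W^NE = 281.53.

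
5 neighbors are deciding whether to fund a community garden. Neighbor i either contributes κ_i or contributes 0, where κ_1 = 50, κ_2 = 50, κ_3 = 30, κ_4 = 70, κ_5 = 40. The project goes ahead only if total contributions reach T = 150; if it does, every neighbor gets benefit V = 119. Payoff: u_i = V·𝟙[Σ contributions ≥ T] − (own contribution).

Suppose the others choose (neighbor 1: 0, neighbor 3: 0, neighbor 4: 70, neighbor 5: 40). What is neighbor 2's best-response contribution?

50

Others' total = 110. Contributing 50 brings total to 160 ≥ 150: gain V − κ_2 = 69.
Best response: 50.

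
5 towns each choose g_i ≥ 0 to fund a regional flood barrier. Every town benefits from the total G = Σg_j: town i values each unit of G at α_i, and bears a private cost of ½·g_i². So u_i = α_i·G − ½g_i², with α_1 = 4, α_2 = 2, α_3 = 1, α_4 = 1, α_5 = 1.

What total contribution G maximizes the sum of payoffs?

Planner FOC: ∂(Σu_j)/∂g_i = (Σα_j) − g_i = 0, so g_i^SO = Σα_j = 9 for every i; G^SO = 45.

45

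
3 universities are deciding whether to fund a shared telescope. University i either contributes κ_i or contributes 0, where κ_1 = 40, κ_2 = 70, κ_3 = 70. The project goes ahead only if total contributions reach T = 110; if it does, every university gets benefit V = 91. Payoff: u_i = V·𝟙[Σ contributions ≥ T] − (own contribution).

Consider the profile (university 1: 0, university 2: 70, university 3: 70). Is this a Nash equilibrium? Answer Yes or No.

Yes

Total = 140 ≥ 110: provided.
University 1 (pledges 0, payoff 91): pledging 40 → total 180, payoff 51. No gain.
University 2 (pledges 70, payoff 21): dropping to 0 → total 70, payoff 0. No gain.
University 3 (pledges 70, payoff 21): dropping to 0 → total 70, payoff 0. No gain.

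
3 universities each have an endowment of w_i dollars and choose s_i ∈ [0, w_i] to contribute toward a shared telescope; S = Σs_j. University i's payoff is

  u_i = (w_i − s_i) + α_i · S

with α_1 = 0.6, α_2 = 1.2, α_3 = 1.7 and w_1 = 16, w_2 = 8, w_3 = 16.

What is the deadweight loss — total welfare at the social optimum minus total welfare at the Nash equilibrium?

40

∂u_i/∂s_i = α_i − 1, so university i contributes w_i if α_i > 1, else 0.
α_i > 1 for i ∈ {2, 3}; NE contributions (0, 8, 16), S = 24.
W^NE = Σw_i − S^NE + (Σα_i)·S^NE = 40 + 2.5·24 = 100.
Planner: ∂(Σu_j)/∂s_i = Σα_j − 1 = 2.5 > 0, so everyone contributes w_i; S^SO = 40, W^SO = 40 + 2.5·40 = 140.
Deadweight loss = 40.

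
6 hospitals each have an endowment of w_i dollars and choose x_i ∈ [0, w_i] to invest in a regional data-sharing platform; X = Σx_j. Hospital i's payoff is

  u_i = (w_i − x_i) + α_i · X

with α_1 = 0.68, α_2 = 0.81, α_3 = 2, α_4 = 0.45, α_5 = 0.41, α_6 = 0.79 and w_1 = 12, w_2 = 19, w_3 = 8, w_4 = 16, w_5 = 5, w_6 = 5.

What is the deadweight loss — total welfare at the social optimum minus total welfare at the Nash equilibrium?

235.98

∂u_i/∂x_i = α_i − 1, so hospital i contributes w_i if α_i > 1, else 0.
α_i > 1 for i ∈ {3}; NE contributions (0, 0, 8, 0, 0, 0), X = 8.
W^NE = Σw_i − X^NE + (Σα_i)·X^NE = 65 + 4.14·8 = 98.12.
Planner: ∂(Σu_j)/∂x_i = Σα_j − 1 = 4.14 > 0, so everyone contributes w_i; X^SO = 65, W^SO = 65 + 4.14·65 = 334.1.
Deadweight loss = 235.98.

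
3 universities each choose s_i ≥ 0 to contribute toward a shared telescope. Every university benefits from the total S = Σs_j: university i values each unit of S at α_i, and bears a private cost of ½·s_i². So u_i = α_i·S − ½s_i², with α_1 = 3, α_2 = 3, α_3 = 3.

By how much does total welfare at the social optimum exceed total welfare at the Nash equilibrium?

54

University i's FOC: ∂u_i/∂s_i = α_i − s_i = 0, so s_i* = α_i.
NE contributions = (3, 3, 3); S = 9.
W^NE = (Σα)·S − ½Σα_i² = 9² − ½·27 = 67.5.
Planner sets s_i = Σα_j = 9 for every i, so S^SO = 3·9 = 27.
W^SO = (Σα)·S^SO − ½·3·(Σα)² = (3/2)·9² = 121.5.
Deadweight loss = W^SO − W^NE = 54.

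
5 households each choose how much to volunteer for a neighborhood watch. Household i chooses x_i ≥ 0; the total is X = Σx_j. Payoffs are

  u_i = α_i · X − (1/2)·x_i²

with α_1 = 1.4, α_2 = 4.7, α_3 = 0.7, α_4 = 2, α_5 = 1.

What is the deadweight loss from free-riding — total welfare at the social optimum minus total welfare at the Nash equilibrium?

Household i's FOC: ∂u_i/∂x_i = α_i − x_i = 0, so x_i* = α_i.
NE contributions = (1.4, 4.7, 0.7, 2, 1); X = 9.8.
W^NE = (Σα)·X − ½Σα_i² = 9.8² − ½·29.54 = 81.27.
Planner sets x_i = Σα_j = 9.8 for every i, so X^SO = 5·9.8 = 49.
W^SO = (Σα)·X^SO − ½·5·(Σα)² = (5/2)·9.8² = 240.1.
Deadweight loss = W^SO − W^NE = 158.83.

158.83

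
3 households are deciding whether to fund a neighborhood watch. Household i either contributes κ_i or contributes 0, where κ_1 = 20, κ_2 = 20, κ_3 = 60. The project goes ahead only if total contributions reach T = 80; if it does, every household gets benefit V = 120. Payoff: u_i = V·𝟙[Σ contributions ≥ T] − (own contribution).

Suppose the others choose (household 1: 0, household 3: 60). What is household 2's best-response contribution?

Others' total = 60. Contributing 20 brings total to 80 ≥ 80: gain V − κ_2 = 100.
Best response: 20.

20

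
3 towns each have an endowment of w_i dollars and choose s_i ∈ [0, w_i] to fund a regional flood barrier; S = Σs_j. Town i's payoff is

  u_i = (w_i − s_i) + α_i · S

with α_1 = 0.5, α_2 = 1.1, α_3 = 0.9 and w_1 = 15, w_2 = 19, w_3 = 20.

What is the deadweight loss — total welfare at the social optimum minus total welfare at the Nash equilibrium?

52.5

∂u_i/∂s_i = α_i − 1, so town i contributes w_i if α_i > 1, else 0.
α_i > 1 for i ∈ {2}; NE contributions (0, 19, 0), S = 19.
W^NE = Σw_i − S^NE + (Σα_i)·S^NE = 54 + 1.5·19 = 82.5.
Planner: ∂(Σu_j)/∂s_i = Σα_j − 1 = 1.5 > 0, so everyone contributes w_i; S^SO = 54, W^SO = 54 + 1.5·54 = 135.
Deadweight loss = 52.5.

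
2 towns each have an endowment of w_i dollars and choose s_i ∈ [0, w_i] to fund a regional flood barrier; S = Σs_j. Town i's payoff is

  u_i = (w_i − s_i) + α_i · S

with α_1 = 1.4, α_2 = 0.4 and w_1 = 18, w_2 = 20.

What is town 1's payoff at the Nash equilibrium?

25.2

∂u_i/∂s_i = α_i − 1, so town i contributes w_i if α_i > 1, else 0.
α_i > 1 for i ∈ {1}; NE contributions (18, 0), S = 18.
u_1 = (18 − 18) + 1.4·18 = 25.2.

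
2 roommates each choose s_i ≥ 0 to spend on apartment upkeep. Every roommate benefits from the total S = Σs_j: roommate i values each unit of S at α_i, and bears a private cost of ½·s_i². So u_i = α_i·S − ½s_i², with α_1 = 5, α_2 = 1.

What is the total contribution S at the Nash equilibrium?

6

Roommate i's FOC: ∂u_i/∂s_i = α_i − s_i = 0, so s_i* = α_i.
NE contributions = (5, 1); S = 6.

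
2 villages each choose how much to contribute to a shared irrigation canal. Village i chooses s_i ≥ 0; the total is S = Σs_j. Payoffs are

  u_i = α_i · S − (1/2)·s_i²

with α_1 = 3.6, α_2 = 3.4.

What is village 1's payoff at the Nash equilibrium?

18.72

Village i's FOC: ∂u_i/∂s_i = α_i − s_i = 0, so s_i* = α_i.
NE contributions = (3.6, 3.4); S = 7.
u_1 = α_1·S − ½·(s_1)² = 3.6·7 − ½·3.6² = 18.72.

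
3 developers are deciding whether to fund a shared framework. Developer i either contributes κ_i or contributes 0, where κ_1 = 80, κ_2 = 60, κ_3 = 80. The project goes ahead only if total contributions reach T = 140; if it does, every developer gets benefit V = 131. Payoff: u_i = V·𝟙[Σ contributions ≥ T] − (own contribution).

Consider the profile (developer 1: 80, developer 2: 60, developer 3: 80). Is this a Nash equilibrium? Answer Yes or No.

No

Total = 220 ≥ 140: provided.
Developer 1 (pledges 80, payoff 51): dropping to 0 → total 140, payoff 131. Profitable deviation.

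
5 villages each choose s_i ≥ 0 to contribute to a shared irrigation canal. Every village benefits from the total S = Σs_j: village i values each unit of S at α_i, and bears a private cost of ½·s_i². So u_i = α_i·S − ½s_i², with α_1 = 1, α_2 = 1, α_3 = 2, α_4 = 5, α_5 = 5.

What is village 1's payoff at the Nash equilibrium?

Village i's FOC: ∂u_i/∂s_i = α_i − s_i = 0, so s_i* = α_i.
NE contributions = (1, 1, 2, 5, 5); S = 14.
u_1 = α_1·S − ½·(s_1)² = 1·14 − ½·1² = 13.5.

13.5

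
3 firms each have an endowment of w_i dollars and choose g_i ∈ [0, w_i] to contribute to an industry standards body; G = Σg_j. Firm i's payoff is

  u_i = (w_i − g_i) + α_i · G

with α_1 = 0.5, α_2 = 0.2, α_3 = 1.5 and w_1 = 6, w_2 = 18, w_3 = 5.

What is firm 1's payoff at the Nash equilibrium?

8.5

∂u_i/∂g_i = α_i − 1, so firm i contributes w_i if α_i > 1, else 0.
α_i > 1 for i ∈ {3}; NE contributions (0, 0, 5), G = 5.
u_1 = (6 − 0) + 0.5·5 = 8.5.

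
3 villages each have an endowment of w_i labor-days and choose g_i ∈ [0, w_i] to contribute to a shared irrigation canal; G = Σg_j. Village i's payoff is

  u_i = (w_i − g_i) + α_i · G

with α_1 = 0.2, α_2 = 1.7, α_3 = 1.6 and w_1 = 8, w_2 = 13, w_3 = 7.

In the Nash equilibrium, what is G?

20

∂u_i/∂g_i = α_i − 1, so village i contributes w_i if α_i > 1, else 0.
α_i > 1 for i ∈ {2, 3}; NE contributions (0, 13, 7), G = 20.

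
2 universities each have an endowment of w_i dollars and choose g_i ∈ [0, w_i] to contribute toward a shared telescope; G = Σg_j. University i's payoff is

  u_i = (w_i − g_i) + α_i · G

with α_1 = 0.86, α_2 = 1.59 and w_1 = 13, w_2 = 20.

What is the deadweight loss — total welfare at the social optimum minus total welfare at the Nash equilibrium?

18.85

∂u_i/∂g_i = α_i − 1, so university i contributes w_i if α_i > 1, else 0.
α_i > 1 for i ∈ {2}; NE contributions (0, 20), G = 20.
W^NE = Σw_i − G^NE + (Σα_i)·G^NE = 33 + 1.45·20 = 62.
Planner: ∂(Σu_j)/∂g_i = Σα_j − 1 = 1.45 > 0, so everyone contributes w_i; G^SO = 33, W^SO = 33 + 1.45·33 = 80.85.
Deadweight loss = 18.85.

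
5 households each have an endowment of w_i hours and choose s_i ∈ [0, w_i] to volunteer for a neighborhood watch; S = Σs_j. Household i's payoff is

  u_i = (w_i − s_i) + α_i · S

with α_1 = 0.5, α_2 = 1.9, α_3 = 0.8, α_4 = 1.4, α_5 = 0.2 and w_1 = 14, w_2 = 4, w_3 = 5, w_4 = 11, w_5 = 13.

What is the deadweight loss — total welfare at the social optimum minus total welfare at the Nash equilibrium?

∂u_i/∂s_i = α_i − 1, so household i contributes w_i if α_i > 1, else 0.
α_i > 1 for i ∈ {2, 4}; NE contributions (0, 4, 0, 11, 0), S = 15.
W^NE = Σw_i − S^NE + (Σα_i)·S^NE = 47 + 3.8·15 = 104.
Planner: ∂(Σu_j)/∂s_i = Σα_j − 1 = 3.8 > 0, so everyone contributes w_i; S^SO = 47, W^SO = 47 + 3.8·47 = 225.6.
Deadweight loss = 121.6.

121.6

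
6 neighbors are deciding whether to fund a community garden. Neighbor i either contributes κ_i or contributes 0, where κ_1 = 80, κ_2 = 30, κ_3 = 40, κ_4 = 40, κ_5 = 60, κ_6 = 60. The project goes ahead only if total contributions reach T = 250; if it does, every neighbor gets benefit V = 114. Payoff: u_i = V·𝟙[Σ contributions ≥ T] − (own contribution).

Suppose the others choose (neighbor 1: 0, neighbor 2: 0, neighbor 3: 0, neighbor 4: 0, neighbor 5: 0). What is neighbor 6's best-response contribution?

Others' total = 0. Even contributing 60 gives 60 < 250: no benefit either way.
Best response: 0.

0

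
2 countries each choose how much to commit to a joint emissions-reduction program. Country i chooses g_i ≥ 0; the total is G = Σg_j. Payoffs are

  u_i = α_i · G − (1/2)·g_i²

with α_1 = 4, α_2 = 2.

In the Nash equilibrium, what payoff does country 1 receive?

16

Country i's FOC: ∂u_i/∂g_i = α_i − g_i = 0, so g_i* = α_i.
NE contributions = (4, 2); G = 6.
u_1 = α_1·G − ½·(g_1)² = 4·6 − ½·4² = 16.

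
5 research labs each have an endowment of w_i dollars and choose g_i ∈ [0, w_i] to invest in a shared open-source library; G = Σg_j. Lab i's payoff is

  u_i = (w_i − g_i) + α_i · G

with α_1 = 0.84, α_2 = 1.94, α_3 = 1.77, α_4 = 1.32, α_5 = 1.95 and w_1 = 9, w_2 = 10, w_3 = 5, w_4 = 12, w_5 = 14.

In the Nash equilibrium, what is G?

∂u_i/∂g_i = α_i − 1, so lab i contributes w_i if α_i > 1, else 0.
α_i > 1 for i ∈ {2, 3, 4, 5}; NE contributions (0, 10, 5, 12, 14), G = 41.

41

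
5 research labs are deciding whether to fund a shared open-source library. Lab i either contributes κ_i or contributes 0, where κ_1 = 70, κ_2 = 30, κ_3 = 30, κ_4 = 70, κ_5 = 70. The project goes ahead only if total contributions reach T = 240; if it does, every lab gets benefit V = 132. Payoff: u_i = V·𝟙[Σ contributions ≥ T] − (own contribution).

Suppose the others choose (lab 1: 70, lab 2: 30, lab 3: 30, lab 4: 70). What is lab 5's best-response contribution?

70

Others' total = 200. Contributing 70 brings total to 270 ≥ 240: gain V − κ_5 = 62.
Best response: 70.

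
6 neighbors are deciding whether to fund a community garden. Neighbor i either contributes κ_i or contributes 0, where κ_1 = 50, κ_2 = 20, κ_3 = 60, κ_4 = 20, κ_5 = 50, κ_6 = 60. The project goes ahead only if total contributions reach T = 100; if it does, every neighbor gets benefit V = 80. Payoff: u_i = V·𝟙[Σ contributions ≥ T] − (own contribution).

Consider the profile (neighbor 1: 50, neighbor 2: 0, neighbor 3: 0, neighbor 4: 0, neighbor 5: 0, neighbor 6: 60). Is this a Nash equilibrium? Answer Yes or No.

Yes

Total = 110 ≥ 100: provided.
Neighbor 1 (pledges 50, payoff 30): dropping to 0 → total 60, payoff 0. No gain.
Neighbor 2 (pledges 0, payoff 80): pledging 20 → total 130, payoff 60. No gain.
Neighbor 3 (pledges 0, payoff 80): pledging 60 → total 170, payoff 20. No gain.
Neighbor 4 (pledges 0, payoff 80): pledging 20 → total 130, payoff 60. No gain.
Neighbor 5 (pledges 0, payoff 80): pledging 50 → total 160, payoff 30. No gain.
Neighbor 6 (pledges 60, payoff 20): dropping to 0 → total 50, payoff 0. No gain.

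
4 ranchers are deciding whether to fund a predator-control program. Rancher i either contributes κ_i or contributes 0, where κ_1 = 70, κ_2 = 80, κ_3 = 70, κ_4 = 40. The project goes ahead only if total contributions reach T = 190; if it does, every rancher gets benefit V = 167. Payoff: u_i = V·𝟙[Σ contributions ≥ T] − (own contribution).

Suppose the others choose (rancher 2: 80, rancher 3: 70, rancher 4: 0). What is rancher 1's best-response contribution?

70

Others' total = 150. Contributing 70 brings total to 220 ≥ 190: gain V − κ_1 = 97.
Best response: 70.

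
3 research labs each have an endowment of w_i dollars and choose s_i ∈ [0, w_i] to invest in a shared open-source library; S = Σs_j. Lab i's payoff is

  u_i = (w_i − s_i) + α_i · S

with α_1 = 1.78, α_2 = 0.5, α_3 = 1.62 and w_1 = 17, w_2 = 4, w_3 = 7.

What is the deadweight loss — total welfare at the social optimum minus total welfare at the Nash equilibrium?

∂u_i/∂s_i = α_i − 1, so lab i contributes w_i if α_i > 1, else 0.
α_i > 1 for i ∈ {1, 3}; NE contributions (17, 0, 7), S = 24.
W^NE = Σw_i − S^NE + (Σα_i)·S^NE = 28 + 2.9·24 = 97.6.
Planner: ∂(Σu_j)/∂s_i = Σα_j − 1 = 2.9 > 0, so everyone contributes w_i; S^SO = 28, W^SO = 28 + 2.9·28 = 109.2.
Deadweight loss = 11.6.

11.6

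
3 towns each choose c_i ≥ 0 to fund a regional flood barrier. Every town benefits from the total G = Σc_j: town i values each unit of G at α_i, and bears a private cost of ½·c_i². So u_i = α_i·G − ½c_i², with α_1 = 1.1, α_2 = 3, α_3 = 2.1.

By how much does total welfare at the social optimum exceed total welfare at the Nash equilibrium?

Town i's FOC: ∂u_i/∂c_i = α_i − c_i = 0, so c_i* = α_i.
NE contributions = (1.1, 3, 2.1); G = 6.2.
W^NE = (Σα)·G − ½Σα_i² = 6.2² − ½·14.62 = 31.13.
Planner sets c_i = Σα_j = 6.2 for every i, so G^SO = 3·6.2 = 18.6.
W^SO = (Σα)·G^SO − ½·3·(Σα)² = (3/2)·6.2² = 57.66.
Deadweight loss = W^SO − W^NE = 26.53.

26.53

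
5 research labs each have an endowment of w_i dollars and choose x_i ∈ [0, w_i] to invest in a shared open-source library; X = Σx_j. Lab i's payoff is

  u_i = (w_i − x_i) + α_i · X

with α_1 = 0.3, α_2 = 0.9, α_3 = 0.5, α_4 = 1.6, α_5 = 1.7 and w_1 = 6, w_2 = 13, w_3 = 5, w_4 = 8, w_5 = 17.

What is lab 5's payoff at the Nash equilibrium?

42.5

∂u_i/∂x_i = α_i − 1, so lab i contributes w_i if α_i > 1, else 0.
α_i > 1 for i ∈ {4, 5}; NE contributions (0, 0, 0, 8, 17), X = 25.
u_5 = (17 − 17) + 1.7·25 = 42.5.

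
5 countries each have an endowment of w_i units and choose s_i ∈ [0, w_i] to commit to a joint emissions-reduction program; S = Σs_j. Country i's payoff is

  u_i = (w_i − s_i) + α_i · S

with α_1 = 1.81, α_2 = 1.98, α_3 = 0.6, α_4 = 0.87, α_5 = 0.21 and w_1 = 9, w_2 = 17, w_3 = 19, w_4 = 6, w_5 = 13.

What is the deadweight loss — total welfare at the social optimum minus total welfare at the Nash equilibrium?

169.86

∂u_i/∂s_i = α_i − 1, so country i contributes w_i if α_i > 1, else 0.
α_i > 1 for i ∈ {1, 2}; NE contributions (9, 17, 0, 0, 0), S = 26.
W^NE = Σw_i − S^NE + (Σα_i)·S^NE = 64 + 4.47·26 = 180.22.
Planner: ∂(Σu_j)/∂s_i = Σα_j − 1 = 4.47 > 0, so everyone contributes w_i; S^SO = 64, W^SO = 64 + 4.47·64 = 350.08.
Deadweight loss = 169.86.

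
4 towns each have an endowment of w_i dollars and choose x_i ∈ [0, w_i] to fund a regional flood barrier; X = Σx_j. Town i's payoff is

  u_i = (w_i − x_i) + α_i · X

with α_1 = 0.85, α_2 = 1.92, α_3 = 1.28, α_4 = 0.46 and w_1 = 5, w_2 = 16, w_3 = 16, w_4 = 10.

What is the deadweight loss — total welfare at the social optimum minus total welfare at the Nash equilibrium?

52.65

∂u_i/∂x_i = α_i − 1, so town i contributes w_i if α_i > 1, else 0.
α_i > 1 for i ∈ {2, 3}; NE contributions (0, 16, 16, 0), X = 32.
W^NE = Σw_i − X^NE + (Σα_i)·X^NE = 47 + 3.51·32 = 159.32.
Planner: ∂(Σu_j)/∂x_i = Σα_j − 1 = 3.51 > 0, so everyone contributes w_i; X^SO = 47, W^SO = 47 + 3.51·47 = 211.97.
Deadweight loss = 52.65.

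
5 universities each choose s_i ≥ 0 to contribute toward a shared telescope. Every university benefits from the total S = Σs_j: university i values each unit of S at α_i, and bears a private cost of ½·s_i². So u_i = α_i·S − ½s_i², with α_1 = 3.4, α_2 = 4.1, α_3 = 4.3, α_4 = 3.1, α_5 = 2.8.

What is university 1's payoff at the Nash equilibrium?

54.4

University i's FOC: ∂u_i/∂s_i = α_i − s_i = 0, so s_i* = α_i.
NE contributions = (3.4, 4.1, 4.3, 3.1, 2.8); S = 17.7.
u_1 = α_1·S − ½·(s_1)² = 3.4·17.7 − ½·3.4² = 54.4.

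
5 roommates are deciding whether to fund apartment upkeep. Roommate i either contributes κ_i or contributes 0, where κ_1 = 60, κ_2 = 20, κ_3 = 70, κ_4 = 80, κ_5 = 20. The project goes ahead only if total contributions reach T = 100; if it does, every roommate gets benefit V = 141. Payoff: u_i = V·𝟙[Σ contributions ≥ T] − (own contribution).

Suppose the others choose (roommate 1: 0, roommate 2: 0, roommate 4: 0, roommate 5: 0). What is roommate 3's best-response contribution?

Others' total = 0. Even contributing 70 gives 70 < 100: no benefit either way.
Best response: 0.

0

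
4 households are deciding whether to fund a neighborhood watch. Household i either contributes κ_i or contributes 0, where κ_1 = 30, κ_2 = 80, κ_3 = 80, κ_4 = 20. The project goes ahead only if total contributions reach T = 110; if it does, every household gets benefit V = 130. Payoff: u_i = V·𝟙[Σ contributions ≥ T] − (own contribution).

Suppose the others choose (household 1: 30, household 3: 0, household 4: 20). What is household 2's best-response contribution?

Others' total = 50. Contributing 80 brings total to 130 ≥ 110: gain V − κ_2 = 50.
Best response: 80.

80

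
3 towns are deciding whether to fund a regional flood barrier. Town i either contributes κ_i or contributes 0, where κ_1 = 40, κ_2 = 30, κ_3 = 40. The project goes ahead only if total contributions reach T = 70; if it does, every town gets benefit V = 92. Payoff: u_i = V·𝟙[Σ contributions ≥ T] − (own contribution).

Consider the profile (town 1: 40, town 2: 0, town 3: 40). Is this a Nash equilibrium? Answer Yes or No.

Total = 80 ≥ 70: provided.
Town 1 (pledges 40, payoff 52): dropping to 0 → total 40, payoff 0. No gain.
Town 2 (pledges 0, payoff 92): pledging 30 → total 110, payoff 62. No gain.
Town 3 (pledges 40, payoff 52): dropping to 0 → total 40, payoff 0. No gain.

Yes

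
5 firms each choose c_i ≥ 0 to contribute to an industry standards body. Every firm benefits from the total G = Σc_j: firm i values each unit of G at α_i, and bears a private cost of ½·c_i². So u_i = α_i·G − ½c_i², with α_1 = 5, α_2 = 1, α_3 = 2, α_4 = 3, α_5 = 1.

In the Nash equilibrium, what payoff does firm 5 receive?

Firm i's FOC: ∂u_i/∂c_i = α_i − c_i = 0, so c_i* = α_i.
NE contributions = (5, 1, 2, 3, 1); G = 12.
u_5 = α_5·G − ½·(c_5)² = 1·12 − ½·1² = 11.5.

11.5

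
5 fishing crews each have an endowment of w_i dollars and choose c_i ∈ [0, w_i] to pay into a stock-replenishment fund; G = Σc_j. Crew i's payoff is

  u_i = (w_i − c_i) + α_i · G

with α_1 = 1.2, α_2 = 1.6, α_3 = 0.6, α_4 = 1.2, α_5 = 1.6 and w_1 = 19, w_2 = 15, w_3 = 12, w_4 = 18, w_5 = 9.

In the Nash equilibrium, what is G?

∂u_i/∂c_i = α_i − 1, so crew i contributes w_i if α_i > 1, else 0.
α_i > 1 for i ∈ {1, 2, 4, 5}; NE contributions (19, 15, 0, 18, 9), G = 61.

61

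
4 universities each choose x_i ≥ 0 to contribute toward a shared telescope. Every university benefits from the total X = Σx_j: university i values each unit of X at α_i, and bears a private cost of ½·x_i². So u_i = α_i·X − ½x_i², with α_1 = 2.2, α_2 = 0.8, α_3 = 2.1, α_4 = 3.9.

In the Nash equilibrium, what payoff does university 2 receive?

University i's FOC: ∂u_i/∂x_i = α_i − x_i = 0, so x_i* = α_i.
NE contributions = (2.2, 0.8, 2.1, 3.9); X = 9.
u_2 = α_2·X − ½·(x_2)² = 0.8·9 − ½·0.8² = 6.88.

6.88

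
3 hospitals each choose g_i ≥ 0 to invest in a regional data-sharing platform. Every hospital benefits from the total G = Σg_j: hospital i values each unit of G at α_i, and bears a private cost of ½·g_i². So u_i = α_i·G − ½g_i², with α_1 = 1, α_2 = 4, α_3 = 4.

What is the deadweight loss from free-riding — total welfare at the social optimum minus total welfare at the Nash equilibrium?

57

Hospital i's FOC: ∂u_i/∂g_i = α_i − g_i = 0, so g_i* = α_i.
NE contributions = (1, 4, 4); G = 9.
W^NE = (Σα)·G − ½Σα_i² = 9² − ½·33 = 64.5.
Planner sets g_i = Σα_j = 9 for every i, so G^SO = 3·9 = 27.
W^SO = (Σα)·G^SO − ½·3·(Σα)² = (3/2)·9² = 121.5.
Deadweight loss = W^SO − W^NE = 57.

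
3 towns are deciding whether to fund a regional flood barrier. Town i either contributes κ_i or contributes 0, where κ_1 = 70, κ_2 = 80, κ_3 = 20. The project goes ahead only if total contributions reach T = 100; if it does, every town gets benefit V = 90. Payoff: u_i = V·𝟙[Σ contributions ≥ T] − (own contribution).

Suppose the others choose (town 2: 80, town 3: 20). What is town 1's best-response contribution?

Others' total = 100 ≥ 100; contributing adds cost 70 for no extra benefit.
Best response: 0.

0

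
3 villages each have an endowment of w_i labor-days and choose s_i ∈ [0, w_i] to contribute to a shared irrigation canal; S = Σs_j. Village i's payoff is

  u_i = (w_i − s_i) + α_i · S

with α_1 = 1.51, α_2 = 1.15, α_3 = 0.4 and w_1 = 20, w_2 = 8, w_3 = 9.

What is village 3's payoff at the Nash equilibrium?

20.2

∂u_i/∂s_i = α_i − 1, so village i contributes w_i if α_i > 1, else 0.
α_i > 1 for i ∈ {1, 2}; NE contributions (20, 8, 0), S = 28.
u_3 = (9 − 0) + 0.4·28 = 20.2.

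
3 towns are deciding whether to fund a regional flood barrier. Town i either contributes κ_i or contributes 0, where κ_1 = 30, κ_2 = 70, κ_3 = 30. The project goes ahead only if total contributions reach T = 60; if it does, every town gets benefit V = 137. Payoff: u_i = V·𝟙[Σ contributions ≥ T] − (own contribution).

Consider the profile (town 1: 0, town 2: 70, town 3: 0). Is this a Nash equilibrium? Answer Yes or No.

Yes

Total = 70 ≥ 60: provided.
Town 1 (pledges 0, payoff 137): pledging 30 → total 100, payoff 107. No gain.
Town 2 (pledges 70, payoff 67): dropping to 0 → total 0, payoff 0. No gain.
Town 3 (pledges 0, payoff 137): pledging 30 → total 100, payoff 107. No gain.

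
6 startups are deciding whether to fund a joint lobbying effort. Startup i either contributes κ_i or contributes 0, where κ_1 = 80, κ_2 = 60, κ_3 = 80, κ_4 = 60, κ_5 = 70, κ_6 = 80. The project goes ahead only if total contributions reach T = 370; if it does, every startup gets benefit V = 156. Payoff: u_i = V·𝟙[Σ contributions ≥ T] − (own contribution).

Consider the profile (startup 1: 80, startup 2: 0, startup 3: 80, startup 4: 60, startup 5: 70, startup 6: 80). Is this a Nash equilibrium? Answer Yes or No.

Total = 370 ≥ 370: provided.
Startup 1 (pledges 80, payoff 76): dropping to 0 → total 290, payoff 0. No gain.
Startup 2 (pledges 0, payoff 156): pledging 60 → total 430, payoff 96. No gain.
Startup 3 (pledges 80, payoff 76): dropping to 0 → total 290, payoff 0. No gain.
Startup 4 (pledges 60, payoff 96): dropping to 0 → total 310, payoff 0. No gain.
Startup 5 (pledges 70, payoff 86): dropping to 0 → total 300, payoff 0. No gain.
Startup 6 (pledges 80, payoff 76): dropping to 0 → total 290, payoff 0. No gain.

Yes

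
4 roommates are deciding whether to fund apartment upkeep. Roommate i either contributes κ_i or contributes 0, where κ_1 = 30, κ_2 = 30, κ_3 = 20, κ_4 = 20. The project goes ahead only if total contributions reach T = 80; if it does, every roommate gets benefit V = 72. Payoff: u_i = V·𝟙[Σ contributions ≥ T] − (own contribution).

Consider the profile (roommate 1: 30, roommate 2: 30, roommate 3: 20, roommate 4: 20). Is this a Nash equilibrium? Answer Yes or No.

No

Total = 100 ≥ 80: provided.
Roommate 1 (pledges 30, payoff 42): dropping to 0 → total 70, payoff 0. No gain.
Roommate 2 (pledges 30, payoff 42): dropping to 0 → total 70, payoff 0. No gain.
Roommate 3 (pledges 20, payoff 52): dropping to 0 → total 80, payoff 72. Profitable deviation.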